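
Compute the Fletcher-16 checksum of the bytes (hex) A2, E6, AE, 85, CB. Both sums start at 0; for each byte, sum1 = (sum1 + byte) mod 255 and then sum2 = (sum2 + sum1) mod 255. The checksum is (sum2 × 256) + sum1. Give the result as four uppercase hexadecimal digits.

Running sums (mod 255):
  after byte 0 (A2): sum1=162, sum2=162
  after byte 1 (E6): sum1=137, sum2=44
  after byte 2 (AE): sum1=56, sum2=100
  after byte 3 (85): sum1=189, sum2=34
  after byte 4 (CB): sum1=137, sum2=171
Checksum = sum2·256 + sum1 = 171·256 + 137 = 43913 = 0xAB89.

AB89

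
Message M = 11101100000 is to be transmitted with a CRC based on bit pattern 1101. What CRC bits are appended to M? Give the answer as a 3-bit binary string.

Append 3 zeros: 11101100000000. Divide by 1101 (XOR where the leading bit is 1):
  pos 0: 1110 XOR 1101 = 0011
  pos 2: 1111 XOR 1101 = 0010
  pos 4: 1000 XOR 1101 = 0101
  pos 5: 1010 XOR 1101 = 0111
  pos 6: 1110 XOR 1101 = 0011
  pos 8: 1100 XOR 1101 = 0001
Remainder (last 3 bits) = 100. This is the CRC / FCS.

100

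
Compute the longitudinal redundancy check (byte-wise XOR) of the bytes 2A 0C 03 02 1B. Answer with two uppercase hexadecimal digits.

XOR the bytes together:
  start with 0x2A
  0x2A ⊕ 0x0C = 0x26
  0x26 ⊕ 0x03 = 0x25
  0x25 ⊕ 0x02 = 0x27
  0x27 ⊕ 0x1B = 0x3C

3C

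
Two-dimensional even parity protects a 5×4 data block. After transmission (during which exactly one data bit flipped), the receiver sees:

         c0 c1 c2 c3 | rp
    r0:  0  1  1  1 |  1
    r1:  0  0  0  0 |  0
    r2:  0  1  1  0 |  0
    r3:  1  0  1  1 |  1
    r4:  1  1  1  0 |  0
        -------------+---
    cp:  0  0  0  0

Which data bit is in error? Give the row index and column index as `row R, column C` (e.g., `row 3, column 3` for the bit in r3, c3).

Recompute each row's even parity and compare to rp:
  r0: data parity 1, sent rp 1 → ok
  r1: data parity 0, sent rp 0 → ok
  r2: data parity 0, sent rp 0 → ok
  r3: data parity 1, sent rp 1 → ok
  r4: data parity 1, sent rp 0 → mismatch
Recompute each column's even parity and compare to cp:
  c0: data parity 0, sent cp 0 → ok
  c1: data parity 1, sent cp 0 → mismatch
  c2: data parity 0, sent cp 0 → ok
  c3: data parity 0, sent cp 0 → ok
Exactly one row (r4) and one column (c1) fail → the flipped bit is at their intersection.

row 4, column 1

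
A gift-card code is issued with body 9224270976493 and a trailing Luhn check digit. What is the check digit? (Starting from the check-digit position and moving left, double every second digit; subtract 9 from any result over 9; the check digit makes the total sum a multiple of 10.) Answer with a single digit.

Partial digits right→left: 3 9 4 6 7 9 0 7 2 4 2 2 9
Double every second digit counting from the check-digit position (so the 1st, 3rd, 5th, ... of the partial from the right).
  doubled (with −9 where >9): 6 8 5 0 4 4 9 → sum 36
  kept as-is: 9 6 9 7 4 2 → sum 37
Total = 36 + 37 = 73.
Check digit = (10 − (73 mod 10)) mod 10 = 7.

7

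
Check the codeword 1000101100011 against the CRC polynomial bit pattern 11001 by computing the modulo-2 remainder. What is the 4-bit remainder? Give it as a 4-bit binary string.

Modulo-2 division of 1000101100011 by 11001:
  pos 0: 10001 XOR 11001 = 01000
  pos 1: 10000 XOR 11001 = 01001
  pos 2: 10011 XOR 11001 = 01010
  pos 3: 10101 XOR 11001 = 01100
  pos 4: 11000 XOR 11001 = 00001
  pos 8: 10011 XOR 11001 = 01010
Remainder = 1010 (nonzero — an error is detected).

1010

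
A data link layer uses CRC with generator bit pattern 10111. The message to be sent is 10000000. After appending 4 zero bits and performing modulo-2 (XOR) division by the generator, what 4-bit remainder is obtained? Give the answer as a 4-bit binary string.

0111

Append 4 zeros: 100000000000. Divide by 10111 (XOR where the leading bit is 1):
  pos 0: 10000 XOR 10111 = 00111
  pos 2: 11100 XOR 10111 = 01011
  pos 3: 10110 XOR 10111 = 00001
  pos 7: 10000 XOR 10111 = 00111
Remainder (last 4 bits) = 0111. This is the CRC / FCS.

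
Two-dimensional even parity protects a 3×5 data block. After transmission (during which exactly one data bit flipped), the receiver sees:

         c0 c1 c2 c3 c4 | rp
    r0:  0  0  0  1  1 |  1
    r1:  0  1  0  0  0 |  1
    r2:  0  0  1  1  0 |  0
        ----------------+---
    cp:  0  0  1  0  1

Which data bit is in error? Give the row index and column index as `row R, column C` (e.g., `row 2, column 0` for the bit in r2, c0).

Recompute each row's even parity and compare to rp:
  r0: data parity 0, sent rp 1 → mismatch
  r1: data parity 1, sent rp 1 → ok
  r2: data parity 0, sent rp 0 → ok
Recompute each column's even parity and compare to cp:
  c0: data parity 0, sent cp 0 → ok
  c1: data parity 1, sent cp 0 → mismatch
  c2: data parity 1, sent cp 1 → ok
  c3: data parity 0, sent cp 0 → ok
  c4: data parity 1, sent cp 1 → ok
Exactly one row (r0) and one column (c1) fail → the flipped bit is at their intersection.

row 0, column 1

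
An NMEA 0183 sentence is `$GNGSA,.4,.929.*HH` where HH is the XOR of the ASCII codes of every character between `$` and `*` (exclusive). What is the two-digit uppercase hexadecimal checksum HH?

XOR the ASCII codes of the payload characters:
  'G' = 0x47 → acc = 0x47
  'N' = 0x4E → acc = 0x09
  'G' = 0x47 → acc = 0x4E
  'S' = 0x53 → acc = 0x1D
  'A' = 0x41 → acc = 0x5C
  ',' = 0x2C → acc = 0x70
  '.' = 0x2E → acc = 0x5E
  '4' = 0x34 → acc = 0x6A
  ',' = 0x2C → acc = 0x46
  '.' = 0x2E → acc = 0x68
  '9' = 0x39 → acc = 0x51
  '2' = 0x32 → acc = 0x63
  '9' = 0x39 → acc = 0x5A
  '.' = 0x2E → acc = 0x74
Checksum = 0x74.

74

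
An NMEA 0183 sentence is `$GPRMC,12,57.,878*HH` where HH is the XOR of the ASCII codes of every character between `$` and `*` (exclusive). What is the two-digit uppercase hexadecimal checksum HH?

XOR the ASCII codes of the payload characters:
  'G' = 0x47 → acc = 0x47
  'P' = 0x50 → acc = 0x17
  'R' = 0x52 → acc = 0x45
  'M' = 0x4D → acc = 0x08
  'C' = 0x43 → acc = 0x4B
  ',' = 0x2C → acc = 0x67
  '1' = 0x31 → acc = 0x56
  '2' = 0x32 → acc = 0x64
  ',' = 0x2C → acc = 0x48
  '5' = 0x35 → acc = 0x7D
  '7' = 0x37 → acc = 0x4A
  '.' = 0x2E → acc = 0x64
  ',' = 0x2C → acc = 0x48
  '8' = 0x38 → acc = 0x70
  '7' = 0x37 → acc = 0x47
  '8' = 0x38 → acc = 0x7F
Checksum = 0x7F.

7F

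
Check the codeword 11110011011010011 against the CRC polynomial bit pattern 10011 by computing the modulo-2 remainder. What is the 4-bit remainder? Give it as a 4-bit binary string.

1101

Modulo-2 division of 11110011011010011 by 10011:
  pos 0: 11110 XOR 10011 = 01101
  pos 1: 11010 XOR 10011 = 01001
  pos 2: 10011 XOR 10011 = 00000
  pos 7: 10110 XOR 10011 = 00101
  pos 9: 10110 XOR 10011 = 00101
  pos 11: 10101 XOR 10011 = 00110
Remainder = 1101 (nonzero — an error is detected).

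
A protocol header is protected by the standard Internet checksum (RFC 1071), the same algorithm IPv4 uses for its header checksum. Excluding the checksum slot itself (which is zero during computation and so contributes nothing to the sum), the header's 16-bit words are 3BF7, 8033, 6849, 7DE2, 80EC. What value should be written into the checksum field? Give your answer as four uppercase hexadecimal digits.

One's-complement addition (fold any carry out of bit 15 back into bit 0):
  0x3BF7 + 0x8033 = 0x0BC2A
  0xBC2A + 0x6849 = 0x12473 → wrap carry → 0x2474
  0x2474 + 0x7DE2 = 0x0A256
  0xA256 + 0x80EC = 0x12342 → wrap carry → 0x2343
One's-complement sum = 0x2343.
Checksum = ~0x2343 & 0xFFFF = 0xDCBC.

DCBC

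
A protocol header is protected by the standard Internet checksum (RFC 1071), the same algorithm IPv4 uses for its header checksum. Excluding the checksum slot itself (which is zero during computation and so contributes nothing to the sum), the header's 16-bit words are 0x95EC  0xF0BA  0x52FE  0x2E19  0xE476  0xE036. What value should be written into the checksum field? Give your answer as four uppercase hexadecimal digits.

3393

One's-complement addition (fold any carry out of bit 15 back into bit 0):
  0x95EC + 0xF0BA = 0x186A6 → wrap carry → 0x86A7
  0x86A7 + 0x52FE = 0x0D9A5
  0xD9A5 + 0x2E19 = 0x107BE → wrap carry → 0x07BF
  0x07BF + 0xE476 = 0x0EC35
  0xEC35 + 0xE036 = 0x1CC6B → wrap carry → 0xCC6C
One's-complement sum = 0xCC6C.
Checksum = ~0xCC6C & 0xFFFF = 0x3393.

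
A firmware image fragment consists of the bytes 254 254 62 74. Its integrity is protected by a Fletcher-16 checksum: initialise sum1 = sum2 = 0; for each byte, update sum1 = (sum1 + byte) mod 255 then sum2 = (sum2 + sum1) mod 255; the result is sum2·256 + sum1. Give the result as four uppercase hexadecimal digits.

BF86

Running sums (mod 255):
  after byte 0 (254): sum1=254, sum2=254
  after byte 1 (254): sum1=253, sum2=252
  after byte 2 (62): sum1=60, sum2=57
  after byte 3 (74): sum1=134, sum2=191
Checksum = sum2·256 + sum1 = 191·256 + 134 = 49030 = 0xBF86.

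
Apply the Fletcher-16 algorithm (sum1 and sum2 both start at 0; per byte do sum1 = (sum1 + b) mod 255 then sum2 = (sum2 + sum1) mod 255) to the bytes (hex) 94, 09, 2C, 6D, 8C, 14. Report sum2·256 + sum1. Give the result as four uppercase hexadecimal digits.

Running sums (mod 255):
  after byte 0 (94): sum1=148, sum2=148
  after byte 1 (09): sum1=157, sum2=50
  after byte 2 (2C): sum1=201, sum2=251
  after byte 3 (6D): sum1=55, sum2=51
  after byte 4 (8C): sum1=195, sum2=246
  after byte 5 (14): sum1=215, sum2=206
Checksum = sum2·256 + sum1 = 206·256 + 215 = 52951 = 0xCED7.

CED7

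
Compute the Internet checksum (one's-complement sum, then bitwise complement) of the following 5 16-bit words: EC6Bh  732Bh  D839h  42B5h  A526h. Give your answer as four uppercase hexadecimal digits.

E052

One's-complement addition (fold any carry out of bit 15 back into bit 0):
  0xEC6B + 0x732B = 0x15F96 → wrap carry → 0x5F97
  0x5F97 + 0xD839 = 0x137D0 → wrap carry → 0x37D1
  0x37D1 + 0x42B5 = 0x07A86
  0x7A86 + 0xA526 = 0x11FAC → wrap carry → 0x1FAD
One's-complement sum = 0x1FAD.
Checksum = ~0x1FAD & 0xFFFF = 0xE052.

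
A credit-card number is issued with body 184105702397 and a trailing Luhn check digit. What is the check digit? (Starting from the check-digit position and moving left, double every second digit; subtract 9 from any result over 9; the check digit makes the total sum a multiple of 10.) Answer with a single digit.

6

Partial digits right→left: 7 9 3 2 0 7 5 0 1 4 8 1
Double every second digit counting from the check-digit position (so the 1st, 3rd, 5th, ... of the partial from the right).
  doubled (with −9 where >9): 5 6 0 1 2 7 → sum 21
  kept as-is: 9 2 7 0 4 1 → sum 23
Total = 21 + 23 = 44.
Check digit = (10 − (44 mod 10)) mod 10 = 6.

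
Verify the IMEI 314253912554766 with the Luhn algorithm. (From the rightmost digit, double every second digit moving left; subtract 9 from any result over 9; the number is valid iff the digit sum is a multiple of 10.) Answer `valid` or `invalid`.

invalid

From the right, keep odd positions and double even positions (subtract 9 from any doubled value over 9):
  doubled (positions 2,4,...): 3 8 1 2 6 4 2 → sum 26
  kept (positions 1,3,...): 6 7 5 2 9 5 4 3 → sum 41
Total = 67.
67 mod 10 = 7, so the number is invalid.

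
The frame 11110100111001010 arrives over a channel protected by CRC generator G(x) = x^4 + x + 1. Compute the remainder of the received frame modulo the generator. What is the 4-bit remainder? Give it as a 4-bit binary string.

0001

Modulo-2 division of 11110100111001010 by 10011:
  pos 0: 11110 XOR 10011 = 01101
  pos 1: 11011 XOR 10011 = 01000
  pos 2: 10000 XOR 10011 = 00011
  pos 5: 11011 XOR 10011 = 01000
  pos 6: 10001 XOR 10011 = 00010
  pos 9: 10001 XOR 10011 = 00010
  pos 12: 10010 XOR 10011 = 00001
Remainder = 0001 (nonzero — an error is detected).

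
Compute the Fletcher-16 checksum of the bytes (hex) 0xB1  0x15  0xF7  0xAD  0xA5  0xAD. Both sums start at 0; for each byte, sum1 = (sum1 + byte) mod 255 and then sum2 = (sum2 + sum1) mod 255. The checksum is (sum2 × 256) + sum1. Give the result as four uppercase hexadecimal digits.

Running sums (mod 255):
  after byte 0 (0xB1): sum1=177, sum2=177
  after byte 1 (0x15): sum1=198, sum2=120
  after byte 2 (0xF7): sum1=190, sum2=55
  after byte 3 (0xAD): sum1=108, sum2=163
  after byte 4 (0xA5): sum1=18, sum2=181
  after byte 5 (0xAD): sum1=191, sum2=117
Checksum = sum2·256 + sum1 = 117·256 + 191 = 30143 = 0x75BF.

75BF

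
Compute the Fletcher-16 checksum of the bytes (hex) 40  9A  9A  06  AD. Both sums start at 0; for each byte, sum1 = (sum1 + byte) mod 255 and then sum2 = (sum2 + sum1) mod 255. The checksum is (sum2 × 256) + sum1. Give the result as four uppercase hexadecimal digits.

Running sums (mod 255):
  after byte 0 (40): sum1=64, sum2=64
  after byte 1 (9A): sum1=218, sum2=27
  after byte 2 (9A): sum1=117, sum2=144
  after byte 3 (06): sum1=123, sum2=12
  after byte 4 (AD): sum1=41, sum2=53
Checksum = sum2·256 + sum1 = 53·256 + 41 = 13609 = 0x3529.

3529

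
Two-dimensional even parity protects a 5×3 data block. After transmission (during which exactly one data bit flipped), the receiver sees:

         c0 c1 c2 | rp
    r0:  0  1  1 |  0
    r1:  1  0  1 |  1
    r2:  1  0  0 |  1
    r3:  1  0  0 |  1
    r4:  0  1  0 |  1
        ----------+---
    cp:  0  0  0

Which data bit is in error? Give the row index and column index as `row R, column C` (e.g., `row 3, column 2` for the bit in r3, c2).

row 1, column 0

Recompute each row's even parity and compare to rp:
  r0: data parity 0, sent rp 0 → ok
  r1: data parity 0, sent rp 1 → mismatch
  r2: data parity 1, sent rp 1 → ok
  r3: data parity 1, sent rp 1 → ok
  r4: data parity 1, sent rp 1 → ok
Recompute each column's even parity and compare to cp:
  c0: data parity 1, sent cp 0 → mismatch
  c1: data parity 0, sent cp 0 → ok
  c2: data parity 0, sent cp 0 → ok
Exactly one row (r1) and one column (c0) fail → the flipped bit is at their intersection.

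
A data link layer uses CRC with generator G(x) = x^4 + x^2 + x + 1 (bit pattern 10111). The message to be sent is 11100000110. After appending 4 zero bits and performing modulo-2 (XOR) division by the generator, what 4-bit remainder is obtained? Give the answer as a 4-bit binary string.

0001

Append 4 zeros: 111000001100000. Divide by 10111 (XOR where the leading bit is 1):
  pos 0: 11100 XOR 10111 = 01011
  pos 1: 10110 XOR 10111 = 00001
  pos 5: 10011 XOR 10111 = 00100
  pos 7: 10000 XOR 10111 = 00111
  pos 9: 11100 XOR 10111 = 01011
  pos 10: 10110 XOR 10111 = 00001
Remainder (last 4 bits) = 0001. This is the CRC / FCS.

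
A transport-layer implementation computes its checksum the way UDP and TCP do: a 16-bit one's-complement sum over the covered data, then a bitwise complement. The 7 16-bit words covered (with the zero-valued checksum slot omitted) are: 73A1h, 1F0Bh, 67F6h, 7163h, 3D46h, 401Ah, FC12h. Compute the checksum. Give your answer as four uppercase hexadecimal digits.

1A86

One's-complement addition (fold any carry out of bit 15 back into bit 0):
  0x73A1 + 0x1F0B = 0x092AC
  0x92AC + 0x67F6 = 0x0FAA2
  0xFAA2 + 0x7163 = 0x16C05 → wrap carry → 0x6C06
  0x6C06 + 0x3D46 = 0x0A94C
  0xA94C + 0x401A = 0x0E966
  0xE966 + 0xFC12 = 0x1E578 → wrap carry → 0xE579
One's-complement sum = 0xE579.
Checksum = ~0xE579 & 0xFFFF = 0x1A86.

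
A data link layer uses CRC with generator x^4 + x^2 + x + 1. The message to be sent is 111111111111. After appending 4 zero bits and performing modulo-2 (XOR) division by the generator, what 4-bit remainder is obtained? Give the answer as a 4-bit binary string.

1100

Append 4 zeros: 1111111111110000. Divide by 10111 (XOR where the leading bit is 1):
  pos 0: 11111 XOR 10111 = 01000
  pos 1: 10001 XOR 10111 = 00110
  pos 3: 11011 XOR 10111 = 01100
  pos 4: 11001 XOR 10111 = 01110
  pos 5: 11101 XOR 10111 = 01010
  pos 6: 10101 XOR 10111 = 00010
  pos 9: 10100 XOR 10111 = 00011
Remainder (last 4 bits) = 1100. This is the CRC / FCS.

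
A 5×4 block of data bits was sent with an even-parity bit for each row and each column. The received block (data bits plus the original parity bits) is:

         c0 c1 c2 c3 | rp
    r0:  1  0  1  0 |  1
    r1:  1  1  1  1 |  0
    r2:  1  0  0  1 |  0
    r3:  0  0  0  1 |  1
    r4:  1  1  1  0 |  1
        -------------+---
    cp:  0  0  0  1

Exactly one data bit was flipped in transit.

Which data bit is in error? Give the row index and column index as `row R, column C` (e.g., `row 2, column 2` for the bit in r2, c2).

Recompute each row's even parity and compare to rp:
  r0: data parity 0, sent rp 1 → mismatch
  r1: data parity 0, sent rp 0 → ok
  r2: data parity 0, sent rp 0 → ok
  r3: data parity 1, sent rp 1 → ok
  r4: data parity 1, sent rp 1 → ok
Recompute each column's even parity and compare to cp:
  c0: data parity 0, sent cp 0 → ok
  c1: data parity 0, sent cp 0 → ok
  c2: data parity 1, sent cp 0 → mismatch
  c3: data parity 1, sent cp 1 → ok
Exactly one row (r0) and one column (c2) fail → the flipped bit is at their intersection.

row 0, column 2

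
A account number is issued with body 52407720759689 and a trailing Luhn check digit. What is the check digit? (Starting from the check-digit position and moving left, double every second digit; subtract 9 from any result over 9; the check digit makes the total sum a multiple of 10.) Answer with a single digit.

6

Partial digits right→left: 9 8 6 9 5 7 0 2 7 7 0 4 2 5
Double every second digit counting from the check-digit position (so the 1st, 3rd, 5th, ... of the partial from the right).
  doubled (with −9 where >9): 9 3 1 0 5 0 4 → sum 22
  kept as-is: 8 9 7 2 7 4 5 → sum 42
Total = 22 + 42 = 64.
Check digit = (10 − (64 mod 10)) mod 10 = 6.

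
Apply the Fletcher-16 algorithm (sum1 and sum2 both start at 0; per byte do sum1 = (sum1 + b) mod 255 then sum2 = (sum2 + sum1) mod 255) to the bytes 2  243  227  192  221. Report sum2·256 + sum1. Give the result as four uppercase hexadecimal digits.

E478

Running sums (mod 255):
  after byte 0 (2): sum1=2, sum2=2
  after byte 1 (243): sum1=245, sum2=247
  after byte 2 (227): sum1=217, sum2=209
  after byte 3 (192): sum1=154, sum2=108
  after byte 4 (221): sum1=120, sum2=228
Checksum = sum2·256 + sum1 = 228·256 + 120 = 58488 = 0xE478.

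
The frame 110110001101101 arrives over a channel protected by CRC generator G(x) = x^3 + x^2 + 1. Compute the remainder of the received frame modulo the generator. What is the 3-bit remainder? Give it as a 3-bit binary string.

Modulo-2 division of 110110001101101 by 1101:
  pos 0: 1101 XOR 1101 = 0000
  pos 4: 1000 XOR 1101 = 0101
  pos 5: 1011 XOR 1101 = 0110
  pos 6: 1101 XOR 1101 = 0000
  pos 11: 1101 XOR 1101 = 0000
Remainder = 000 (zero — the frame passes the CRC check).

000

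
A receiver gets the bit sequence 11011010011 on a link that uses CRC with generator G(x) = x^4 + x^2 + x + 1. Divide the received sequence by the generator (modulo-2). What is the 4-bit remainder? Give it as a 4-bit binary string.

Modulo-2 division of 11011010011 by 10111:
  pos 0: 11011 XOR 10111 = 01100
  pos 1: 11000 XOR 10111 = 01111
  pos 2: 11111 XOR 10111 = 01000
  pos 3: 10000 XOR 10111 = 00111
  pos 5: 11101 XOR 10111 = 01010
  pos 6: 10101 XOR 10111 = 00010
Remainder = 0010 (nonzero — an error is detected).

0010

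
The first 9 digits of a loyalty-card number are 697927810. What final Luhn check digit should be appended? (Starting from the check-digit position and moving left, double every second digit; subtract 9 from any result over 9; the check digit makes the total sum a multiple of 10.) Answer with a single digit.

5

Partial digits right→left: 0 1 8 7 2 9 7 9 6
Double every second digit counting from the check-digit position (so the 1st, 3rd, 5th, ... of the partial from the right).
  doubled (with −9 where >9): 0 7 4 5 3 → sum 19
  kept as-is: 1 7 9 9 → sum 26
Total = 19 + 26 = 45.
Check digit = (10 − (45 mod 10)) mod 10 = 5.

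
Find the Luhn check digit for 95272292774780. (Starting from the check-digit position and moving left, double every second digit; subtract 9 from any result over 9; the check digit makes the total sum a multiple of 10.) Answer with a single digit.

Partial digits right→left: 0 8 7 4 7 7 2 9 2 2 7 2 5 9
Double every second digit counting from the check-digit position (so the 1st, 3rd, 5th, ... of the partial from the right).
  doubled (with −9 where >9): 0 5 5 4 4 5 1 → sum 24
  kept as-is: 8 4 7 9 2 2 9 → sum 41
Total = 24 + 41 = 65.
Check digit = (10 − (65 mod 10)) mod 10 = 5.

5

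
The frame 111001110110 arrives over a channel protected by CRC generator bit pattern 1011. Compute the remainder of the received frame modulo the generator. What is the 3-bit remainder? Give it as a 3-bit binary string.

Modulo-2 division of 111001110110 by 1011:
  pos 0: 1110 XOR 1011 = 0101
  pos 1: 1010 XOR 1011 = 0001
  pos 4: 1111 XOR 1011 = 0100
  pos 5: 1000 XOR 1011 = 0011
  pos 7: 1111 XOR 1011 = 0100
  pos 8: 1000 XOR 1011 = 0011
Remainder = 011 (nonzero — an error is detected).

011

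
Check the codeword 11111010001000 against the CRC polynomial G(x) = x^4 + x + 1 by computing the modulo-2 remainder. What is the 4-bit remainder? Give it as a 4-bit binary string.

0010

Modulo-2 division of 11111010001000 by 10011:
  pos 0: 11111 XOR 10011 = 01100
  pos 1: 11000 XOR 10011 = 01011
  pos 2: 10111 XOR 10011 = 00100
  pos 4: 10000 XOR 10011 = 00011
  pos 7: 11010 XOR 10011 = 01001
  pos 8: 10010 XOR 10011 = 00001
Remainder = 0010 (nonzero — an error is detected).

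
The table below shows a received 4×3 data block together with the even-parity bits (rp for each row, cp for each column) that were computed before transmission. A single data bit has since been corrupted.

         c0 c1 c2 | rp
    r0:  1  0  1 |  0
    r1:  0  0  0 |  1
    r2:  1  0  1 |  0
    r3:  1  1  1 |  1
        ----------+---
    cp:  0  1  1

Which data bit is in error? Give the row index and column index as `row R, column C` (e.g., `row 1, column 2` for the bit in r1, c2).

Recompute each row's even parity and compare to rp:
  r0: data parity 0, sent rp 0 → ok
  r1: data parity 0, sent rp 1 → mismatch
  r2: data parity 0, sent rp 0 → ok
  r3: data parity 1, sent rp 1 → ok
Recompute each column's even parity and compare to cp:
  c0: data parity 1, sent cp 0 → mismatch
  c1: data parity 1, sent cp 1 → ok
  c2: data parity 1, sent cp 1 → ok
Exactly one row (r1) and one column (c0) fail → the flipped bit is at their intersection.

row 1, column 0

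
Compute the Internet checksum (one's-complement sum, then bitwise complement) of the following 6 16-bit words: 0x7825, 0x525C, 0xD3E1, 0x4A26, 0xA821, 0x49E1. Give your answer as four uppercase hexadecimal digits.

2573

One's-complement addition (fold any carry out of bit 15 back into bit 0):
  0x7825 + 0x525C = 0x0CA81
  0xCA81 + 0xD3E1 = 0x19E62 → wrap carry → 0x9E63
  0x9E63 + 0x4A26 = 0x0E889
  0xE889 + 0xA821 = 0x190AA → wrap carry → 0x90AB
  0x90AB + 0x49E1 = 0x0DA8C
One's-complement sum = 0xDA8C.
Checksum = ~0xDA8C & 0xFFFF = 0x2573.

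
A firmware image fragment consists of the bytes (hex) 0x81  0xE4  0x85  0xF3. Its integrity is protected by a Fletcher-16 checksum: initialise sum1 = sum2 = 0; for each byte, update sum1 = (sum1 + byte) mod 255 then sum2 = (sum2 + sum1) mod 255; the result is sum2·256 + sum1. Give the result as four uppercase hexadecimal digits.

Running sums (mod 255):
  after byte 0 (0x81): sum1=129, sum2=129
  after byte 1 (0xE4): sum1=102, sum2=231
  after byte 2 (0x85): sum1=235, sum2=211
  after byte 3 (0xF3): sum1=223, sum2=179
Checksum = sum2·256 + sum1 = 179·256 + 223 = 46047 = 0xB3DF.

B3DF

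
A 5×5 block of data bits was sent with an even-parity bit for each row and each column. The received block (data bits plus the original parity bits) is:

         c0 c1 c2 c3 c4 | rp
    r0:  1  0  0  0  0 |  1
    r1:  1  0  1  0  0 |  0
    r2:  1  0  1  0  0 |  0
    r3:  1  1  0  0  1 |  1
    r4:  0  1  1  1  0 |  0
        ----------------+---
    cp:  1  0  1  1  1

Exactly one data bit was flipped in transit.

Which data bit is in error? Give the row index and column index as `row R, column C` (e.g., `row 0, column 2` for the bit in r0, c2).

Recompute each row's even parity and compare to rp:
  r0: data parity 1, sent rp 1 → ok
  r1: data parity 0, sent rp 0 → ok
  r2: data parity 0, sent rp 0 → ok
  r3: data parity 1, sent rp 1 → ok
  r4: data parity 1, sent rp 0 → mismatch
Recompute each column's even parity and compare to cp:
  c0: data parity 0, sent cp 1 → mismatch
  c1: data parity 0, sent cp 0 → ok
  c2: data parity 1, sent cp 1 → ok
  c3: data parity 1, sent cp 1 → ok
  c4: data parity 1, sent cp 1 → ok
Exactly one row (r4) and one column (c0) fail → the flipped bit is at their intersection.

row 4, column 0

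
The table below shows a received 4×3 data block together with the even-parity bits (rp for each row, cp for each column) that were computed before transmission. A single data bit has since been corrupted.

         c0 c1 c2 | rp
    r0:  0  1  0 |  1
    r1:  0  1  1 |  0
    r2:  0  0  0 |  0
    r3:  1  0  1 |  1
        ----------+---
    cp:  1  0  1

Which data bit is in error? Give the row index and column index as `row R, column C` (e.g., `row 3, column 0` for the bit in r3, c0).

row 3, column 2

Recompute each row's even parity and compare to rp:
  r0: data parity 1, sent rp 1 → ok
  r1: data parity 0, sent rp 0 → ok
  r2: data parity 0, sent rp 0 → ok
  r3: data parity 0, sent rp 1 → mismatch
Recompute each column's even parity and compare to cp:
  c0: data parity 1, sent cp 1 → ok
  c1: data parity 0, sent cp 0 → ok
  c2: data parity 0, sent cp 1 → mismatch
Exactly one row (r3) and one column (c2) fail → the flipped bit is at their intersection.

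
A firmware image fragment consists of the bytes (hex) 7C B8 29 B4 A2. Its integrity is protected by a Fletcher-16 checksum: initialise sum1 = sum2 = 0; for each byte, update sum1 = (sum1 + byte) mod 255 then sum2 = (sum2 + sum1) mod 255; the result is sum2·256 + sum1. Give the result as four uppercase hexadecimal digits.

Running sums (mod 255):
  after byte 0 (7C): sum1=124, sum2=124
  after byte 1 (B8): sum1=53, sum2=177
  after byte 2 (29): sum1=94, sum2=16
  after byte 3 (B4): sum1=19, sum2=35
  after byte 4 (A2): sum1=181, sum2=216
Checksum = sum2·256 + sum1 = 216·256 + 181 = 55477 = 0xD8B5.

D8B5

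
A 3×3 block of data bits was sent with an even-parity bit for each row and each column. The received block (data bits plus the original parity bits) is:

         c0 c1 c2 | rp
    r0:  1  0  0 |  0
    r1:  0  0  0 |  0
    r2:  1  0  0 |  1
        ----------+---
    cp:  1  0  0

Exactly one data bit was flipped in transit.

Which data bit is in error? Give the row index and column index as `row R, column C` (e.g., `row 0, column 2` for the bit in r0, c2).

Recompute each row's even parity and compare to rp:
  r0: data parity 1, sent rp 0 → mismatch
  r1: data parity 0, sent rp 0 → ok
  r2: data parity 1, sent rp 1 → ok
Recompute each column's even parity and compare to cp:
  c0: data parity 0, sent cp 1 → mismatch
  c1: data parity 0, sent cp 0 → ok
  c2: data parity 0, sent cp 0 → ok
Exactly one row (r0) and one column (c0) fail → the flipped bit is at their intersection.

row 0, column 0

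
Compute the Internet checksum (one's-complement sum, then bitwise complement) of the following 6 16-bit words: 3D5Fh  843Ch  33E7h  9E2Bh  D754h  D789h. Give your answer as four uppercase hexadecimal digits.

BD72

One's-complement addition (fold any carry out of bit 15 back into bit 0):
  0x3D5F + 0x843C = 0x0C19B
  0xC19B + 0x33E7 = 0x0F582
  0xF582 + 0x9E2B = 0x193AD → wrap carry → 0x93AE
  0x93AE + 0xD754 = 0x16B02 → wrap carry → 0x6B03
  0x6B03 + 0xD789 = 0x1428C → wrap carry → 0x428D
One's-complement sum = 0x428D.
Checksum = ~0x428D & 0xFFFF = 0xBD72.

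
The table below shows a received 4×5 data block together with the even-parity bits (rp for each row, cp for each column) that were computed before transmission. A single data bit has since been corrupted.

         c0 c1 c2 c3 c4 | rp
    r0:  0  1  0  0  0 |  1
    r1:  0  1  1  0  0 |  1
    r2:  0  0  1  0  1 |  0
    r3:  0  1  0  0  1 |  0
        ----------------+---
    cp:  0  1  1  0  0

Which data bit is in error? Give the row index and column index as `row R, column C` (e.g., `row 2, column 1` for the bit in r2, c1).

Recompute each row's even parity and compare to rp:
  r0: data parity 1, sent rp 1 → ok
  r1: data parity 0, sent rp 1 → mismatch
  r2: data parity 0, sent rp 0 → ok
  r3: data parity 0, sent rp 0 → ok
Recompute each column's even parity and compare to cp:
  c0: data parity 0, sent cp 0 → ok
  c1: data parity 1, sent cp 1 → ok
  c2: data parity 0, sent cp 1 → mismatch
  c3: data parity 0, sent cp 0 → ok
  c4: data parity 0, sent cp 0 → ok
Exactly one row (r1) and one column (c2) fail → the flipped bit is at their intersection.

row 1, column 2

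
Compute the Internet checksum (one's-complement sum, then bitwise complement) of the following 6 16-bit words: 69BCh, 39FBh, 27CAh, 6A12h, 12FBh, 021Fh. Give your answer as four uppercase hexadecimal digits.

B551

One's-complement addition (fold any carry out of bit 15 back into bit 0):
  0x69BC + 0x39FB = 0x0A3B7
  0xA3B7 + 0x27CA = 0x0CB81
  0xCB81 + 0x6A12 = 0x13593 → wrap carry → 0x3594
  0x3594 + 0x12FB = 0x0488F
  0x488F + 0x021F = 0x04AAE
One's-complement sum = 0x4AAE.
Checksum = ~0x4AAE & 0xFFFF = 0xB551.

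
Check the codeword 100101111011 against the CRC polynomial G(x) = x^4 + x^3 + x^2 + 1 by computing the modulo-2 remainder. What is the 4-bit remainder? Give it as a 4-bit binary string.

0000

Modulo-2 division of 100101111011 by 11101:
  pos 0: 10010 XOR 11101 = 01111
  pos 1: 11111 XOR 11101 = 00010
  pos 4: 10111 XOR 11101 = 01010
  pos 5: 10100 XOR 11101 = 01001
  pos 6: 10011 XOR 11101 = 01110
  pos 7: 11101 XOR 11101 = 00000
Remainder = 0000 (zero — the frame passes the CRC check).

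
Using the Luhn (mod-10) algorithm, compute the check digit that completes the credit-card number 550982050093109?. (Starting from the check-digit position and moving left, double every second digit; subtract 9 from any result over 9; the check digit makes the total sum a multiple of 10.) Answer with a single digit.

8

Partial digits right→left: 9 0 1 3 9 0 0 5 0 2 8 9 0 5 5
Double every second digit counting from the check-digit position (so the 1st, 3rd, 5th, ... of the partial from the right).
  doubled (with −9 where >9): 9 2 9 0 0 7 0 1 → sum 28
  kept as-is: 0 3 0 5 2 9 5 → sum 24
Total = 28 + 24 = 52.
Check digit = (10 − (52 mod 10)) mod 10 = 8.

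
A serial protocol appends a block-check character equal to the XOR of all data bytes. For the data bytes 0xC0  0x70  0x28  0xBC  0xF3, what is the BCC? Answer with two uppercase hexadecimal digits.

D7

XOR the bytes together:
  start with 0xC0
  0xC0 ⊕ 0x70 = 0xB0
  0xB0 ⊕ 0x28 = 0x98
  0x98 ⊕ 0xBC = 0x24
  0x24 ⊕ 0xF3 = 0xD7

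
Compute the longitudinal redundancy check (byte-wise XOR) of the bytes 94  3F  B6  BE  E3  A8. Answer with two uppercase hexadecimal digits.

XOR the bytes together:
  start with 0x94
  0x94 ⊕ 0x3F = 0xAB
  0xAB ⊕ 0xB6 = 0x1D
  0x1D ⊕ 0xBE = 0xA3
  0xA3 ⊕ 0xE3 = 0x40
  0x40 ⊕ 0xA8 = 0xE8

E8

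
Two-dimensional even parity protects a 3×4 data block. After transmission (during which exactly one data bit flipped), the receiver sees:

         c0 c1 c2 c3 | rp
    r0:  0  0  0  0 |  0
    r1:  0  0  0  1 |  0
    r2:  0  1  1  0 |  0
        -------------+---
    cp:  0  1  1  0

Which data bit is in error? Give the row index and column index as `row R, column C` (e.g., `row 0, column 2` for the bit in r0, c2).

Recompute each row's even parity and compare to rp:
  r0: data parity 0, sent rp 0 → ok
  r1: data parity 1, sent rp 0 → mismatch
  r2: data parity 0, sent rp 0 → ok
Recompute each column's even parity and compare to cp:
  c0: data parity 0, sent cp 0 → ok
  c1: data parity 1, sent cp 1 → ok
  c2: data parity 1, sent cp 1 → ok
  c3: data parity 1, sent cp 0 → mismatch
Exactly one row (r1) and one column (c3) fail → the flipped bit is at their intersection.

row 1, column 3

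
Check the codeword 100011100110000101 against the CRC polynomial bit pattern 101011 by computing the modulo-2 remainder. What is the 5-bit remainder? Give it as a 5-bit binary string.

Modulo-2 division of 100011100110000101 by 101011:
  pos 0: 100011 XOR 101011 = 001000
  pos 2: 100010 XOR 101011 = 001001
  pos 4: 100101 XOR 101011 = 001110
  pos 6: 111010 XOR 101011 = 010001
  pos 7: 100010 XOR 101011 = 001001
  pos 9: 100100 XOR 101011 = 001111
  pos 11: 111110 XOR 101011 = 010101
  pos 12: 101011 XOR 101011 = 000000
Remainder = 00000 (zero — the frame passes the CRC check).

00000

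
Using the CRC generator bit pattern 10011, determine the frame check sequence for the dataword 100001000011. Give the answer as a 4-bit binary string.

0011

Append 4 zeros: 1000010000110000. Divide by 10011 (XOR where the leading bit is 1):
  pos 0: 10000 XOR 10011 = 00011
  pos 3: 11100 XOR 10011 = 01111
  pos 4: 11110 XOR 10011 = 01101
  pos 5: 11010 XOR 10011 = 01001
  pos 6: 10011 XOR 10011 = 00000
  pos 11: 10000 XOR 10011 = 00011
Remainder (last 4 bits) = 0011. This is the CRC / FCS.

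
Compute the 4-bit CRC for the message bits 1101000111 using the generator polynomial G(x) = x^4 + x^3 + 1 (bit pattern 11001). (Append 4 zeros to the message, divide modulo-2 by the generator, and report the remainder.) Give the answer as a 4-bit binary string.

0010

Append 4 zeros: 11010001110000. Divide by 11001 (XOR where the leading bit is 1):
  pos 0: 11010 XOR 11001 = 00011
  pos 3: 11001 XOR 11001 = 00000
  pos 8: 11000 XOR 11001 = 00001
Remainder (last 4 bits) = 0010. This is the CRC / FCS.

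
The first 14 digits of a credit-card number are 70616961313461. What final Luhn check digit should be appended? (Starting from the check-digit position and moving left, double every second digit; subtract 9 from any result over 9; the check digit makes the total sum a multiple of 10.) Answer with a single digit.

Partial digits right→left: 1 6 4 3 1 3 1 6 9 6 1 6 0 7
Double every second digit counting from the check-digit position (so the 1st, 3rd, 5th, ... of the partial from the right).
  doubled (with −9 where >9): 2 8 2 2 9 2 0 → sum 25
  kept as-is: 6 3 3 6 6 6 7 → sum 37
Total = 25 + 37 = 62.
Check digit = (10 − (62 mod 10)) mod 10 = 8.

8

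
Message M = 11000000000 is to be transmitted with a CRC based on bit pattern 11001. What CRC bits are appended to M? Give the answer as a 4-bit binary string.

1010

Append 4 zeros: 110000000000000. Divide by 11001 (XOR where the leading bit is 1):
  pos 0: 11000 XOR 11001 = 00001
  pos 4: 10000 XOR 11001 = 01001
  pos 5: 10010 XOR 11001 = 01011
  pos 6: 10110 XOR 11001 = 01111
  pos 7: 11110 XOR 11001 = 00111
  pos 9: 11100 XOR 11001 = 00101
Remainder (last 4 bits) = 1010. This is the CRC / FCS.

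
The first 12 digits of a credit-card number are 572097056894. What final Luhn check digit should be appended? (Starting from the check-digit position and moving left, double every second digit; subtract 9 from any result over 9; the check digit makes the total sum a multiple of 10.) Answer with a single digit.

Partial digits right→left: 4 9 8 6 5 0 7 9 0 2 7 5
Double every second digit counting from the check-digit position (so the 1st, 3rd, 5th, ... of the partial from the right).
  doubled (with −9 where >9): 8 7 1 5 0 5 → sum 26
  kept as-is: 9 6 0 9 2 5 → sum 31
Total = 26 + 31 = 57.
Check digit = (10 − (57 mod 10)) mod 10 = 3.

3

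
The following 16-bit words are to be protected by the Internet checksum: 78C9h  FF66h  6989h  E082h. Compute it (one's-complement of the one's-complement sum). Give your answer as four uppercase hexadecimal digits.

One's-complement addition (fold any carry out of bit 15 back into bit 0):
  0x78C9 + 0xFF66 = 0x1782F → wrap carry → 0x7830
  0x7830 + 0x6989 = 0x0E1B9
  0xE1B9 + 0xE082 = 0x1C23B → wrap carry → 0xC23C
One's-complement sum = 0xC23C.
Checksum = ~0xC23C & 0xFFFF = 0x3DC3.

3DC3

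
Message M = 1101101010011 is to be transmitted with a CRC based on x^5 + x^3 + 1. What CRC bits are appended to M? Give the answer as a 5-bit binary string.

01011

Append 5 zeros: 110110101001100000. Divide by 101001 (XOR where the leading bit is 1):
  pos 0: 110110 XOR 101001 = 011111
  pos 1: 111111 XOR 101001 = 010110
  pos 2: 101100 XOR 101001 = 000101
  pos 5: 101100 XOR 101001 = 000101
  pos 8: 101110 XOR 101001 = 000111
  pos 11: 111000 XOR 101001 = 010001
  pos 12: 100010 XOR 101001 = 001011
Remainder (last 5 bits) = 01011. This is the CRC / FCS.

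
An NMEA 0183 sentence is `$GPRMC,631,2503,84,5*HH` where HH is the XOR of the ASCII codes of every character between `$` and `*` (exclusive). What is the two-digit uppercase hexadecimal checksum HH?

XOR the ASCII codes of the payload characters:
  'G' = 0x47 → acc = 0x47
  'P' = 0x50 → acc = 0x17
  'R' = 0x52 → acc = 0x45
  'M' = 0x4D → acc = 0x08
  'C' = 0x43 → acc = 0x4B
  ',' = 0x2C → acc = 0x67
  '6' = 0x36 → acc = 0x51
  '3' = 0x33 → acc = 0x62
  '1' = 0x31 → acc = 0x53
  ',' = 0x2C → acc = 0x7F
  '2' = 0x32 → acc = 0x4D
  '5' = 0x35 → acc = 0x78
  '0' = 0x30 → acc = 0x48
  '3' = 0x33 → acc = 0x7B
  ',' = 0x2C → acc = 0x57
  '8' = 0x38 → acc = 0x6F
  '4' = 0x34 → acc = 0x5B
  ',' = 0x2C → acc = 0x77
  '5' = 0x35 → acc = 0x42
Checksum = 0x42.

42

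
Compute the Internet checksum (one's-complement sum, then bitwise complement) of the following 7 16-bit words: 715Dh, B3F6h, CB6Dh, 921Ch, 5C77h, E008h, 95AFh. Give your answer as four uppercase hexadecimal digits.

AAF1

One's-complement addition (fold any carry out of bit 15 back into bit 0):
  0x715D + 0xB3F6 = 0x12553 → wrap carry → 0x2554
  0x2554 + 0xCB6D = 0x0F0C1
  0xF0C1 + 0x921C = 0x182DD → wrap carry → 0x82DE
  0x82DE + 0x5C77 = 0x0DF55
  0xDF55 + 0xE008 = 0x1BF5D → wrap carry → 0xBF5E
  0xBF5E + 0x95AF = 0x1550D → wrap carry → 0x550E
One's-complement sum = 0x550E.
Checksum = ~0x550E & 0xFFFF = 0xAAF1.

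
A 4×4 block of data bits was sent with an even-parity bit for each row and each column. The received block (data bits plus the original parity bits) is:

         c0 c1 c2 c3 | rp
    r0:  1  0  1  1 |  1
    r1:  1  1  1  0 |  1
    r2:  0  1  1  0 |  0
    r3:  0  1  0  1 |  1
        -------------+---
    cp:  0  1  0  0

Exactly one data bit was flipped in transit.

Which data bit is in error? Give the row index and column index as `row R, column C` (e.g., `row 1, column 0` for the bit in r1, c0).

row 3, column 2

Recompute each row's even parity and compare to rp:
  r0: data parity 1, sent rp 1 → ok
  r1: data parity 1, sent rp 1 → ok
  r2: data parity 0, sent rp 0 → ok
  r3: data parity 0, sent rp 1 → mismatch
Recompute each column's even parity and compare to cp:
  c0: data parity 0, sent cp 0 → ok
  c1: data parity 1, sent cp 1 → ok
  c2: data parity 1, sent cp 0 → mismatch
  c3: data parity 0, sent cp 0 → ok
Exactly one row (r3) and one column (c2) fail → the flipped bit is at their intersection.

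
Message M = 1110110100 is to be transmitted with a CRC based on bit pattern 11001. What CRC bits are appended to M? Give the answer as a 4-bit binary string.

Append 4 zeros: 11101101000000. Divide by 11001 (XOR where the leading bit is 1):
  pos 0: 11101 XOR 11001 = 00100
  pos 2: 10010 XOR 11001 = 01011
  pos 3: 10111 XOR 11001 = 01110
  pos 4: 11100 XOR 11001 = 00101
  pos 6: 10100 XOR 11001 = 01101
  pos 7: 11010 XOR 11001 = 00011
Remainder (last 4 bits) = 1100. This is the CRC / FCS.

1100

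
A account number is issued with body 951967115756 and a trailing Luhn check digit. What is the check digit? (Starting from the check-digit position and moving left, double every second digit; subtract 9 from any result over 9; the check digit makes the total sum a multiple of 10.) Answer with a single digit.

8

Partial digits right→left: 6 5 7 5 1 1 7 6 9 1 5 9
Double every second digit counting from the check-digit position (so the 1st, 3rd, 5th, ... of the partial from the right).
  doubled (with −9 where >9): 3 5 2 5 9 1 → sum 25
  kept as-is: 5 5 1 6 1 9 → sum 27
Total = 25 + 27 = 52.
Check digit = (10 − (52 mod 10)) mod 10 = 8.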